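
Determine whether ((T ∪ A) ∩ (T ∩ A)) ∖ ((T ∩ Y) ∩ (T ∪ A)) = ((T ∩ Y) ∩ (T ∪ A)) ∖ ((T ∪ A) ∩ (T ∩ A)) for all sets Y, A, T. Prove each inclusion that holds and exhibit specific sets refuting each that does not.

(⊆) fails and (⊇) fails.

(⊆) This inclusion fails. Take Y = ∅, A = {1}, T = {1}; then 1 ∈ ((T ∪ A) ∩ (T ∩ A)) ∖ ((T ∩ Y) ∩ (T ∪ A)) but 1 ∉ ((T ∩ Y) ∩ (T ∪ A)) ∖ ((T ∪ A) ∩ (T ∩ A)).

(⊇) This inclusion fails. Take Y = {1}, A = ∅, T = {1}; then 1 ∈ ((T ∩ Y) ∩ (T ∪ A)) ∖ ((T ∪ A) ∩ (T ∩ A)) but 1 ∉ ((T ∪ A) ∩ (T ∩ A)) ∖ ((T ∩ Y) ∩ (T ∪ A)).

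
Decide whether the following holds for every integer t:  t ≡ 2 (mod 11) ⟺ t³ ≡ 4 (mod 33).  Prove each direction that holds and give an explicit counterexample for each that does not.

(→) This fails: take t = 2. Then 2 ≡ 2 (mod 11), but 2³ = 8 ≡ 8 (mod 33), not 4.

(←) This fails: take t = 16. Then 16³ = 4096 ≡ 4 (mod 33), yet 16 ≡ 5 (mod 11), not 2.

Neither implication holds.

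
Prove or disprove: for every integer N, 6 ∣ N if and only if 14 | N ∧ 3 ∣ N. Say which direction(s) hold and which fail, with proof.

(←) Suppose 14 ∣ N and 3 ∣ N. Any common multiple of 14 and 3 is a multiple of their lcm; here gcd(14, 3) = 1, so lcm(14, 3) = 14·3 = 42, so 42 ∣ N. Since 6 ∣ 42, it follows that 6 ∣ N.

(→) This fails: take N = 6. Certainly 6 ∣ 6, but 14 ∤ 6.

Not equivalent: only (⇐) holds.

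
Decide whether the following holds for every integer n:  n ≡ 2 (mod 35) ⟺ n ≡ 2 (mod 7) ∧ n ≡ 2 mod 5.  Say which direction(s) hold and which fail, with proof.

The biconditional holds.

[⇒] Suppose n ≡ 2 (mod 35); write n = 35j + 2. Since 7 ∣ 35, reducing mod 7 gives n ≡ 2 (mod 7); since 5 ∣ 35, reducing mod 5 gives n ≡ 2 (mod 5).

[⇐] Conversely, if n ≡ 2 (mod 7) and n ≡ 2 (mod 5), then by the Chinese remainder theorem n ≡ 2 (mod 35). This is exactly n ≡ 2 (mod 35).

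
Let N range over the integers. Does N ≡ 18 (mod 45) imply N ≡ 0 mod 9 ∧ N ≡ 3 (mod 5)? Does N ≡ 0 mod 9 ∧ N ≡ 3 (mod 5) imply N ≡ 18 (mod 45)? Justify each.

[⇒] Suppose N ≡ 18 (mod 45); write N = 45j + 18. Since 9 ∣ 45, reducing mod 9 gives N ≡ 18 ≡ 0 (mod 9); since 5 ∣ 45, reducing mod 5 gives N ≡ 18 ≡ 3 (mod 5).

[⇐] Conversely, if N ≡ 0 (mod 9) and N ≡ 3 (mod 5), then by the Chinese remainder theorem N ≡ 18 (mod 45). This is exactly N ≡ 18 (mod 45).

Equivalent; both directions hold.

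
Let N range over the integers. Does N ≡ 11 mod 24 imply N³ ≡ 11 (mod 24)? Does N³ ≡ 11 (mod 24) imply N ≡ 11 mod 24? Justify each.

The biconditional holds.

[⇒] Suppose N ≡ 11 mod 24. Write N = 24j + 11. Then (24j + 11)³ = 13824j³ + 19008j² + 8712j + 1331 = 24(576j³ + 792j² + 363j + 55) + 11, so N³ ≡ 11 (mod 24).

[⇐] Conversely, suppose N³ ≡ 11 (mod 24). The only residue r in {0, …, 23} with r³ ≡ 11 (mod 24) is r = 11, so N ≡ 11 (mod 24).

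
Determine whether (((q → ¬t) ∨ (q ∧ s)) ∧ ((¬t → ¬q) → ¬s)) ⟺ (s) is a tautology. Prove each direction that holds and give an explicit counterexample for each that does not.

Neither direction holds.

(⟹) This fails. Under q = F, s = F, t = F, the left side is true but the right side is false.

(⟸) This fails. Under q = F, s = T, t = F, the left side is false but the right side is true.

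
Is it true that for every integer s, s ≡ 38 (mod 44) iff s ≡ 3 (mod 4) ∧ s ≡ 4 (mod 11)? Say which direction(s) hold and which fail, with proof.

(⟹) This fails: s = 38 gives 38 ≡ 38 (mod 44) but 38 ≡ 2 (mod 4), so the conjunction on the right does not hold.

(⟸) This fails: s = 15 satisfies both congruences on the right (15 ≡ 3 mod 4 and 15 ≡ 4 mod 11) yet 15 ≡ 15 (mod 44), not 38.

Neither implication holds.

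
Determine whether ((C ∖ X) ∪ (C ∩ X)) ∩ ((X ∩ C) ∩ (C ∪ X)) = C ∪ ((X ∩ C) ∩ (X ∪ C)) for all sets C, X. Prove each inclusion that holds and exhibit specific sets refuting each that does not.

(⊆) Let x ∈ ((C ∖ X) ∪ (C ∩ X)) ∩ ((X ∩ C) ∩ (C ∪ X)). Then x ∈ C ∩ X, from which x ∈ C ∪ ((X ∩ C) ∩ (X ∪ C)).

(⊇) This inclusion fails. Take C = {1}, X = ∅; then 1 ∈ C ∪ ((X ∩ C) ∩ (X ∪ C)) but 1 ∉ ((C ∖ X) ∪ (C ∩ X)) ∩ ((X ∩ C) ∩ (C ∪ X)).

The sets are not equal: only the forward inclusion holds.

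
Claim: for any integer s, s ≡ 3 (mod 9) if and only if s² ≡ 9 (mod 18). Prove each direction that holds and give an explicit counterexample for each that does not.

(→) This fails: take s = 12. Then 12 ≡ 3 (mod 9), but 12² = 144 ≡ 0 (mod 18), not 9.

(←) This fails: take s = 9. Then 9² = 81 ≡ 9 (mod 18), yet 9 ≡ 0 (mod 9), not 3.

Neither direction holds.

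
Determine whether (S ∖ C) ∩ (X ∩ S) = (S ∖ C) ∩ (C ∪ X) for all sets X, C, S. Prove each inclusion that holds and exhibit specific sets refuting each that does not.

Both inclusions hold.

(⟹) Let x ∈ (S ∖ C) ∩ (X ∩ S). Then x ∈ X ∩ S and x ∉ C, from which x ∈ (S ∖ C) ∩ (C ∪ X).

(⟸) Let x ∈ (S ∖ C) ∩ (C ∪ X). Then x ∈ X ∩ S and x ∉ C, from which x ∈ (S ∖ C) ∩ (X ∩ S).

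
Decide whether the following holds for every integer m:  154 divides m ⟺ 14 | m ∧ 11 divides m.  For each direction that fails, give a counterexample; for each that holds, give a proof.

Forward direction. If 154 ∣ m, write m = 154q. Since 154 = 11·14, m = 14·(11q), so 14 ∣ m; and since 154 = 14·11, m = 11·(14q), so 11 ∣ m.

Converse. Suppose 14 ∣ m and 11 ∣ m. Any common multiple of 14 and 11 is a multiple of their lcm; here gcd(14, 11) = 1, so lcm(14, 11) = 14·11 = 154, so 154 ∣ m.

Both directions hold; the statement is true.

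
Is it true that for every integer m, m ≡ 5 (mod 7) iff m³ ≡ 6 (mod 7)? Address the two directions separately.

Only the forward implication holds.

(⟹) Suppose m ≡ 5 (mod 7). Write m = 7j + 5. Then (7j + 5)³ = 343j³ + 735j² + 525j + 125 = 7(49j³ + 105j² + 75j + 17) + 6, so m³ ≡ 6 (mod 7).

(⟸) This fails: take m = 3. Then 3³ = 27 ≡ 6 (mod 7), yet 3 ≡ 3 (mod 7), not 5.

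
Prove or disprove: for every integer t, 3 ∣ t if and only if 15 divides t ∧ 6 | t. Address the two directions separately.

(⇒) fails; (⇐) holds.

(←) Suppose 15 ∣ t and 6 ∣ t. Any common multiple of 15 and 6 is a multiple of their lcm; here lcm(15, 6) = 15·6/gcd(15, 6) = 90/3 = 30, so 30 ∣ t. Since 3 ∣ 30, it follows that 3 ∣ t.

(→) This fails: take t = 3. Certainly 3 ∣ 3, but 15 ∤ 3.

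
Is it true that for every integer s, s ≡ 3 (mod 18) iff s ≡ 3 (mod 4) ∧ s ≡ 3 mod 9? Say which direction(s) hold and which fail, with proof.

Only the converse holds.

Forward direction. This fails: s = 21 gives 21 ≡ 3 (mod 18) but 21 ≡ 1 (mod 4), so the conjunction on the right does not hold.

Converse. If s ≡ 3 (mod 4) and s ≡ 3 (mod 9), then by the Chinese remainder theorem s ≡ 3 (mod 36). Since 3 ≡ 3 (mod 18) and 18 ∣ 36, we get s ≡ 3 (mod 18).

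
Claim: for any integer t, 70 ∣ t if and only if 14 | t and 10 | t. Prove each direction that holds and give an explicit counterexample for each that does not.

[⇒] If 70 ∣ t, write t = 70q. Since 70 = 5·14, t = 14·(5q), so 14 ∣ t; and since 70 = 7·10, t = 10·(7q), so 10 ∣ t.

[⇐] Suppose 14 ∣ t and 10 ∣ t. Any common multiple of 14 and 10 is a multiple of their lcm; here lcm(14, 10) = 14·10/gcd(14, 10) = 140/2 = 70, so 70 ∣ t.

Both directions hold.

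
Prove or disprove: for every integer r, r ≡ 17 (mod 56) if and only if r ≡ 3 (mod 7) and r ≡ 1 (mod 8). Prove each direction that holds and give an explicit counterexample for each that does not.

Both directions hold.

Forward direction. Suppose r ≡ 17 (mod 56); write r = 56j + 17. Since 7 ∣ 56, reducing mod 7 gives r ≡ 17 ≡ 3 (mod 7); since 8 ∣ 56, reducing mod 8 gives r ≡ 17 ≡ 1 (mod 8).

Converse. If r ≡ 3 (mod 7) and r ≡ 1 (mod 8), then by the Chinese remainder theorem r ≡ 17 (mod 56). This is exactly r ≡ 17 (mod 56).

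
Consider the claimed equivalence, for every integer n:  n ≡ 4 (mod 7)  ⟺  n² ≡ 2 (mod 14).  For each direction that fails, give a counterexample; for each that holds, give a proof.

Forward direction. This fails: take n = 11. Then 11 ≡ 4 (mod 7), but 11² = 121 ≡ 9 (mod 14), not 2.

Converse. This fails: take n = 10. Then 10² = 100 ≡ 2 (mod 14), yet 10 ≡ 3 (mod 7), not 4.

Both directions fail.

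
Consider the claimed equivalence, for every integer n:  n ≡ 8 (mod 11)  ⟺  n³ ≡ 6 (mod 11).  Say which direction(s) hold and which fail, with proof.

Both implications hold.

(⟸) For the converse, argue contrapositively. If n ≢ 8 (mod 11), then n is congruent to one of 0, 1, 2, 3, 4, 5, 6, 7, 9, 10 modulo 11, and these give n³ ≡ 0, 1, 8, 5, 9, 4, 7, 2, 3, 10 respectively — never 6.

(⟹) Suppose n ≡ 8 (mod 11). Write n = 11j + 8. Then (11j + 8)³ = 1331j³ + 2904j² + 2112j + 512 = 11(121j³ + 264j² + 192j + 46) + 6, so n³ ≡ 6 (mod 11).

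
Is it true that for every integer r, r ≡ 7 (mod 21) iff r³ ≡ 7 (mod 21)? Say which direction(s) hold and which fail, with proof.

(⇒) Suppose r ≡ 7 (mod 21). Write r = 21j + 7. Then (21j + 7)³ = 9261j³ + 9261j² + 3087j + 343 = 21(441j³ + 441j² + 147j + 16) + 7, so r³ ≡ 7 (mod 21).

(⇐) Conversely, suppose r³ ≡ 7 (mod 21). The only residue r in {0, …, 20} with r³ ≡ 7 (mod 21) is r = 7, so r ≡ 7 (mod 21).

Equivalent; both directions hold.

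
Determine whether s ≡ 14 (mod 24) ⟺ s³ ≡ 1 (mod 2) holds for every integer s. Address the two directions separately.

Neither direction holds.

(→) This fails: take s = 14. Then 14 ≡ 14 (mod 24), but 14³ = 2744 ≡ 0 (mod 2), not 1.

(←) This fails: take s = 1. Then 1³ = 1 ≡ 1 (mod 2), yet 1 ≡ 1 (mod 24), not 14.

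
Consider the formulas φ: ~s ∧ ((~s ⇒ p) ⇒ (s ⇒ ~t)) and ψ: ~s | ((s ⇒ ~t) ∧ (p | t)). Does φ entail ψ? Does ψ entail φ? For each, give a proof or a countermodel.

(→) Assume the antecedent. If t is true, the antecedent forces (t = T, s = F, p = F) or (t = T, s = F, p = T), and ~s | ((s ⇒ ~t) ∧ (p | t)) holds there. If t is false, the antecedent forces (t = F, s = F, p = F) or (t = F, s = F, p = T), and ~s | ((s ⇒ ~t) ∧ (p | t)) holds there. Either way ~s | ((s ⇒ ~t) ∧ (p | t)) holds.

(←) This fails. Under t = F, s = T, p = T, the left side is false but the right side is true.

Only the forward direction holds.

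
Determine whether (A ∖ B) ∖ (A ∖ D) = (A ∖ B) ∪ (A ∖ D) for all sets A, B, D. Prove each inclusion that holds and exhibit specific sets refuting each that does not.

(⊆) holds; (⊇) fails.

Reverse inclusion. This inclusion fails. Take A = {1}, B = ∅, D = ∅; then 1 ∈ (A ∖ B) ∪ (A ∖ D) but 1 ∉ (A ∖ B) ∖ (A ∖ D).

Forward inclusion. Let x ∈ (A ∖ B) ∖ (A ∖ D). Then x ∈ A ∩ D and x ∉ B, from which x ∈ (A ∖ B) ∪ (A ∖ D).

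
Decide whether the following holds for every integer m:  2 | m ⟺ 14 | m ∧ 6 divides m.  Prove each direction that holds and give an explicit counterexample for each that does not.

(⇒) fails; (⇐) holds.

(⟹) This fails: take m = 2. Certainly 2 ∣ 2, but 14 ∤ 2.

(⟸) Suppose 14 ∣ m and 6 ∣ m. Any common multiple of 14 and 6 is a multiple of their lcm; here lcm(14, 6) = 14·6/gcd(14, 6) = 84/2 = 42, so 42 ∣ m. Since 2 ∣ 42, it follows that 2 ∣ m.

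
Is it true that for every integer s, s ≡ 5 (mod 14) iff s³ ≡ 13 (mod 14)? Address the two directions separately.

(⟹) Suppose s ≡ 5 (mod 14). Write s = 14j + 5. Then (14j + 5)³ = 2744j³ + 2940j² + 1050j + 125 = 14(196j³ + 210j² + 75j + 8) + 13, so s³ ≡ 13 (mod 14).

(⟸) This fails: take s = 3. Then 3³ = 27 ≡ 13 (mod 14), yet 3 ≡ 3 (mod 14), not 5.

Not equivalent: only (⇒) holds.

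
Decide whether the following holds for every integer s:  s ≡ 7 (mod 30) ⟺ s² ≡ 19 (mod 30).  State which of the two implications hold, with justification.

(→) Suppose s ≡ 7 (mod 30). Write s = 30j + 7. Then (30j + 7)² = 900j² + 420j + 49 = 30(30j² + 14j + 1) + 19, so s² ≡ 19 (mod 30).

(←) This fails: take s = 13. Then 13² = 169 ≡ 19 (mod 30), yet 13 ≡ 13 (mod 30), not 7.

Not equivalent: only (⇒) holds.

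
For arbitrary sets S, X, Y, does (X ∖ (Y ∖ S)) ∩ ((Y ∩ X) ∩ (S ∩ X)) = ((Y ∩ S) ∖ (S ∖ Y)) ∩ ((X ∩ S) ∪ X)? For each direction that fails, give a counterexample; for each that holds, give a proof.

(⟹) Let x ∈ (X ∖ (Y ∖ S)) ∩ ((Y ∩ X) ∩ (S ∩ X)). Then x ∈ S ∩ X ∩ Y, from which x ∈ ((Y ∩ S) ∖ (S ∖ Y)) ∩ ((X ∩ S) ∪ X).

(⟸) Let x ∈ ((Y ∩ S) ∖ (S ∖ Y)) ∩ ((X ∩ S) ∪ X). Then x ∈ S ∩ X ∩ Y, from which x ∈ (X ∖ (Y ∖ S)) ∩ ((Y ∩ X) ∩ (S ∩ X)).

Both inclusions hold.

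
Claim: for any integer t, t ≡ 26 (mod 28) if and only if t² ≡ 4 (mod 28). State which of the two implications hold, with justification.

The forward direction holds; the converse fails.

(⟹) Suppose t ≡ 26 (mod 28). Write t = 28j + 26. Then (28j + 26)² = 784j² + 1456j + 676 = 28(28j² + 52j + 24) + 4, so t² ≡ 4 (mod 28).

(⟸) This fails: take t = 2. Then 2² = 4 ≡ 4 (mod 28), yet 2 ≡ 2 (mod 28), not 26.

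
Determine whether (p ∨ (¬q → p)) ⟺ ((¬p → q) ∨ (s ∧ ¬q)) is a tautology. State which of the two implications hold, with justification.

[⇒] Assume the antecedent. If p is true, (¬p → q) ∨ (s ∧ ¬q) reduces to true regardless of the other variables. If p is false, the antecedent forces (p = F, s = F, q = T) or (p = F, s = T, q = T), and (¬p → q) ∨ (s ∧ ¬q) holds there. Either way (¬p → q) ∨ (s ∧ ¬q) holds.

[⇐] This fails. Under p = F, s = T, q = F, the left side is false but the right side is true.

Not equivalent: only (⇒) holds.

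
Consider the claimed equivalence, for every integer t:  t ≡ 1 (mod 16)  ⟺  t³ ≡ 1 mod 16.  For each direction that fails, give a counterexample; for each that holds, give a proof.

The biconditional holds.

(⇒) Suppose t ≡ 1 (mod 16). Write t = 16j + 1. Then (16j + 1)³ = 4096j³ + 768j² + 48j + 1 = 16(256j³ + 48j² + 3j) + 1, so t³ ≡ 1 (mod 16).

(⇐) Conversely, suppose t³ ≡ 1 (mod 16). The only residue r in {0, …, 15} with r³ ≡ 1 (mod 16) is r = 1, so t ≡ 1 (mod 16).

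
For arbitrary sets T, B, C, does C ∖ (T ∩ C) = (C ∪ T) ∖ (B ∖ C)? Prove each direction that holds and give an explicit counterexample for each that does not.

(⊆) Let x ∈ C ∖ (T ∩ C). Then either x ∈ C and x ∉ T, B; or x ∈ B ∩ C and x ∉ T. In each case x ∈ (C ∪ T) ∖ (B ∖ C), so C ∖ (T ∩ C) ⊆ (C ∪ T) ∖ (B ∖ C).

(⊇) This inclusion fails. Take T = {1}, B = ∅, C = ∅; then 1 ∈ (C ∪ T) ∖ (B ∖ C) but 1 ∉ C ∖ (T ∩ C).

Only the forward inclusion holds.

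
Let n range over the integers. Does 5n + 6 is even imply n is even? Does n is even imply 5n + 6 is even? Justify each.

[⇒] Suppose 5n + 6 is even. Since 5 is odd, 5n and n have the same parity, so 5n + 6 ≡ n + 6 (mod 2). As 6 is even, 5n + 6 is even exactly when n is even. Thus n is even.

[⇐] Conversely, suppose n is even; write n = 2j. Then 5n + 6 = 5·(2j) + 6 = 2·5j + 6, which is even.

The biconditional holds.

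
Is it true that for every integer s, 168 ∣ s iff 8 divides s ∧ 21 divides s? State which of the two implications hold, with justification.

The biconditional holds.

Forward direction. If 168 ∣ s, write s = 168q. Since 168 = 21·8, s = 8·(21q), so 8 ∣ s; and since 168 = 8·21, s = 21·(8q), so 21 ∣ s.

Converse. Suppose 8 ∣ s and 21 ∣ s. Any common multiple of 8 and 21 is a multiple of their lcm; here gcd(8, 21) = 1, so lcm(8, 21) = 8·21 = 168, so 168 ∣ s.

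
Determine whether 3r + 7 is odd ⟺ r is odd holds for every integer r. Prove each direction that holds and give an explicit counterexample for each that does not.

[⇒] This fails: r = 0 gives 3r + 7 = 7, which is odd, but 0 is even, not odd.

[⇐] This also fails: r = 5 is odd, but 3r + 7 = 22 is even, not odd.

Neither direction holds.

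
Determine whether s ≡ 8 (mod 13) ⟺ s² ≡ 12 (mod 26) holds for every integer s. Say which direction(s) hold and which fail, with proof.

(→) This fails: take s = 21. Then 21 ≡ 8 (mod 13), but 21² = 441 ≡ 25 (mod 26), not 12.

(←) This fails: take s = 18. Then 18² = 324 ≡ 12 (mod 26), yet 18 ≡ 5 (mod 13), not 8.

Both directions fail.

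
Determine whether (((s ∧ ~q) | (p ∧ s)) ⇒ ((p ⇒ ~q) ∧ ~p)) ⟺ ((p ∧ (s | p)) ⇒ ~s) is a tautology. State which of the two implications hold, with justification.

Forward direction. Assume the antecedent. If p is true, the antecedent forces (q = F, p = T, s = F) or (q = T, p = T, s = F), and (p ∧ (s | p)) ⇒ ~s holds there. If p is false, (p ∧ (s | p)) ⇒ ~s reduces to true regardless of the other variables. Either way (p ∧ (s | p)) ⇒ ~s holds.

Converse. Assume the antecedent. If p is true, the antecedent forces (q = F, p = T, s = F) or (q = T, p = T, s = F), and the consequent holds there. If p is false, the consequent reduces to true regardless of the other variables. Either way the consequent holds.

Both directions hold.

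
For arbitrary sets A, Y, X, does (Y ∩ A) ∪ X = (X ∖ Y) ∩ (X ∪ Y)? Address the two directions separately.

Only the reverse inclusion holds.

(⟸) Let x ∈ (X ∖ Y) ∩ (X ∪ Y). Then either x ∈ X and x ∉ A, Y; or x ∈ A ∩ X and x ∉ Y. In each case x ∈ (Y ∩ A) ∪ X, so (X ∖ Y) ∩ (X ∪ Y) ⊆ (Y ∩ A) ∪ X.

(⟹) This inclusion fails. Take A = {1}, Y = {1}, X = ∅; then 1 ∈ (Y ∩ A) ∪ X but 1 ∉ (X ∖ Y) ∩ (X ∪ Y).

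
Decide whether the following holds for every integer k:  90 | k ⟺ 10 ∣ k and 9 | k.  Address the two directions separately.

(→) If 90 ∣ k, write k = 90q. Since 90 = 9·10, k = 10·(9q), so 10 ∣ k; and since 90 = 10·9, k = 9·(10q), so 9 ∣ k.

(←) Suppose 10 ∣ k and 9 ∣ k. Any common multiple of 10 and 9 is a multiple of their lcm; here gcd(10, 9) = 1, so lcm(10, 9) = 10·9 = 90, so 90 ∣ k.

The biconditional holds.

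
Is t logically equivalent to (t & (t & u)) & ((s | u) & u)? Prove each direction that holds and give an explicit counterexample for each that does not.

[⇒] This fails. Under u = F, s = F, t = T, the left side is true but the right side is false.

[⇐] Assume the antecedent. If u is true, the antecedent forces (u = T, s = F, t = T) or (u = T, s = T, t = T), and t holds there. If u is false, the antecedent cannot hold. Either way t holds.

Only the converse holds.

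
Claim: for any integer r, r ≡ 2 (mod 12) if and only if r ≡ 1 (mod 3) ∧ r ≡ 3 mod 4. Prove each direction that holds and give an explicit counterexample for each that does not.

Neither implication holds.

(→) This fails: r = 2 gives 2 ≡ 2 (mod 12) but 2 ≡ 2 (mod 3), so the conjunction on the right does not hold.

(←) This fails: r = 7 satisfies both congruences on the right (7 ≡ 1 mod 3 and 7 ≡ 3 mod 4) yet 7 ≡ 7 (mod 12), not 2.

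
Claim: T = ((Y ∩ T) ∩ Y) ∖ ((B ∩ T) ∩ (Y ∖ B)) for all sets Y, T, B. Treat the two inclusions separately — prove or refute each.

Only the reverse inclusion holds.

(⟹) This inclusion fails. Take Y = ∅, T = {1}, B = ∅; then 1 ∈ T but 1 ∉ ((Y ∩ T) ∩ Y) ∖ ((B ∩ T) ∩ (Y ∖ B)).

(⟸) Let x ∈ ((Y ∩ T) ∩ Y) ∖ ((B ∩ T) ∩ (Y ∖ B)). Then either x ∈ Y ∩ T and x ∉ B; or x ∈ Y ∩ T ∩ B. In each case x ∈ T, so ((Y ∩ T) ∩ Y) ∖ ((B ∩ T) ∩ (Y ∖ B)) ⊆ T.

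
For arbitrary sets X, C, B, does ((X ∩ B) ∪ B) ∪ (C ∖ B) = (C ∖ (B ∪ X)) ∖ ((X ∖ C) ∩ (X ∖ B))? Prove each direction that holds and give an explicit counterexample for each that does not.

The sets are not equal: only the reverse inclusion holds.

(⊆) This inclusion fails. Take X = {1}, C = {1}, B = ∅; then 1 ∈ ((X ∩ B) ∪ B) ∪ (C ∖ B) but 1 ∉ (C ∖ (B ∪ X)) ∖ ((X ∖ C) ∩ (X ∖ B)).

(⊇) Let x ∈ (C ∖ (B ∪ X)) ∖ ((X ∖ C) ∩ (X ∖ B)). Then x ∈ C and x ∉ X, B, from which x ∈ ((X ∩ B) ∪ B) ∪ (C ∖ B).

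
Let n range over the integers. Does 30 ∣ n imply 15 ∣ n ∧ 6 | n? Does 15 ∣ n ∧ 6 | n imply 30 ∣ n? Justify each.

Both directions hold.

[⇒] If 30 ∣ n, write n = 30q. Since 30 = 2·15, n = 15·(2q), so 15 ∣ n; and since 30 = 5·6, n = 6·(5q), so 6 ∣ n.

[⇐] Suppose 15 ∣ n and 6 ∣ n. Any common multiple of 15 and 6 is a multiple of their lcm; here lcm(15, 6) = 15·6/gcd(15, 6) = 90/3 = 30, so 30 ∣ n.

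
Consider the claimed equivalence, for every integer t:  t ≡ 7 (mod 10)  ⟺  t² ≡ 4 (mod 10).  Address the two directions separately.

Neither direction holds.

(⟹) This fails: take t = 7. Then 7 ≡ 7 (mod 10), but 7² = 49 ≡ 9 (mod 10), not 4.

(⟸) This fails: take t = 2. Then 2² = 4 ≡ 4 (mod 10), yet 2 ≡ 2 (mod 10), not 7.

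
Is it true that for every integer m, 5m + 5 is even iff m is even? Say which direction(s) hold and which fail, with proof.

Both directions fail.

(⟹) This fails: m = 3 gives 5m + 5 = 20, which is even, but 3 is odd, not even.

(⟸) This also fails: m = 6 is even, but 5m + 5 = 35 is odd, not even.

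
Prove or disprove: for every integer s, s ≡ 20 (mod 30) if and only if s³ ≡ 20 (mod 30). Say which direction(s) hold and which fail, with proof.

Forward direction. Suppose s ≡ 20 (mod 30). Write s = 30j + 20. Then (30j + 20)³ = 27000j³ + 54000j² + 36000j + 8000 = 30(900j³ + 1800j² + 1200j + 266) + 20, so s³ ≡ 20 (mod 30).

Converse. Suppose s³ ≡ 20 (mod 30). The only residue r in {0, …, 29} with r³ ≡ 20 (mod 30) is r = 20, so s ≡ 20 (mod 30).

The biconditional holds.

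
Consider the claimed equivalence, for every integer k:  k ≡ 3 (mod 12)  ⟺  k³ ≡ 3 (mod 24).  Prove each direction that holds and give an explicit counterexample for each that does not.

Only the converse holds.

(⇒) This fails: take k = 15. Then 15 ≡ 3 (mod 12), but 15³ = 3375 ≡ 15 (mod 24), not 3.

(⇐) Conversely, the residues r modulo 24 with r³ ≡ 3 (mod 24) are exactly {3}, and each is ≡ 3 (mod 12).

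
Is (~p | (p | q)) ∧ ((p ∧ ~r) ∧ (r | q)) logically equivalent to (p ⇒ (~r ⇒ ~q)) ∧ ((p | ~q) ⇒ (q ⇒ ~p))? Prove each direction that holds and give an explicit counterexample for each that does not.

Forward direction. This fails. Under p = T, q = T, r = F, the left side is true but the right side is false.

Converse. This fails. Under p = F, q = F, r = F, the left side is false but the right side is true.

Neither direction holds.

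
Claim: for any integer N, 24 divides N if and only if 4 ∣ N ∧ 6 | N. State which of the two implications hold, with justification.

Only the forward implication holds.

(⟸) This fails: take N = 12. Both 4 ∣ 12 and 6 ∣ 12, yet 12 is not a multiple of 24 (since 12 = 0·24 + 12), so 24 ∤ 12.

(⟹) If 24 ∣ N, write N = 24q. Since 24 = 6·4, N = 4·(6q), so 4 ∣ N; and since 24 = 4·6, N = 6·(4q), so 6 ∣ N.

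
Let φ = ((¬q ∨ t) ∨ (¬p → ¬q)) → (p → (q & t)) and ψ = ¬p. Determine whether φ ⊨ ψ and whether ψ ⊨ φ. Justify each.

The forward direction fails; the converse holds.

Converse. Assume the antecedent. If t is true, the antecedent forces (t = T, q = F, p = F) or (t = T, q = T, p = F), and the consequent holds there. If t is false, the antecedent forces (t = F, q = F, p = F) or (t = F, q = T, p = F), and the consequent holds there. Either way the consequent holds.

Forward direction. This fails. Under t = T, q = T, p = T, the left side is true but the right side is false.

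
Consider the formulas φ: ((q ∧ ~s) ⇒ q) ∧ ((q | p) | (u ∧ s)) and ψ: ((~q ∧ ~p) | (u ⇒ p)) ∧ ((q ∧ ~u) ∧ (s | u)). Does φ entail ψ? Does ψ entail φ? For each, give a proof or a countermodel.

The forward direction fails; the converse holds.

[⇒] This fails. Under s = F, q = T, u = F, p = F, the left side is true but the right side is false.

[⇐] Assume the antecedent. If s is true, the antecedent forces (s = T, q = T, u = F, p = F) or (s = T, q = T, u = F, p = T), and the consequent holds there. If s is false, the antecedent cannot hold. Either way the consequent holds.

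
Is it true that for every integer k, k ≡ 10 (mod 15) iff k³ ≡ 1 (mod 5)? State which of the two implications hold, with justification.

(⇒) This fails: take k = 10. Then 10 ≡ 10 (mod 15), but 10³ = 1000 ≡ 0 (mod 5), not 1.

(⇐) This fails: take k = 1. Then 1³ = 1 ≡ 1 (mod 5), yet 1 ≡ 1 (mod 15), not 10.

Both directions fail.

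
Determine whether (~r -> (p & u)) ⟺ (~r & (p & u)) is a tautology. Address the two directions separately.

(⇒) This fails. Under u = F, p = F, r = T, the left side is true but the right side is false.

(⇐) Assume the antecedent. If u is true, the antecedent forces (u = T, p = T, r = F), and ~r -> (p & u) holds there. If u is false, the antecedent cannot hold. Either way ~r -> (p & u) holds.

Only the reverse direction holds.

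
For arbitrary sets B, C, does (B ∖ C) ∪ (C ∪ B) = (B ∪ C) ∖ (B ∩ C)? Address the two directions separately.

(⟹) This inclusion fails. Take B = {1}, C = {1}; then 1 ∈ (B ∖ C) ∪ (C ∪ B) but 1 ∉ (B ∪ C) ∖ (B ∩ C).

(⟸) Let x ∈ (B ∪ C) ∖ (B ∩ C). Then either x ∈ B and x ∉ C; or x ∈ C and x ∉ B. In each case x ∈ (B ∖ C) ∪ (C ∪ B), so (B ∪ C) ∖ (B ∩ C) ⊆ (B ∖ C) ∪ (C ∪ B).

Only the reverse inclusion holds.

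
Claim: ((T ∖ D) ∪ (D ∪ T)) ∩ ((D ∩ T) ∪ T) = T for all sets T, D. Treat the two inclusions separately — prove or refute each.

The two sets are equal.

(⟸) Let x ∈ T. Then either x ∈ T and x ∉ D; or x ∈ T ∩ D. In each case x ∈ ((T ∖ D) ∪ (D ∪ T)) ∩ ((D ∩ T) ∪ T), so T ⊆ ((T ∖ D) ∪ (D ∪ T)) ∩ ((D ∩ T) ∪ T).

(⟹) Let x ∈ ((T ∖ D) ∪ (D ∪ T)) ∩ ((D ∩ T) ∪ T). Then either x ∈ T and x ∉ D; or x ∈ T ∩ D. In each case x ∈ T, so ((T ∖ D) ∪ (D ∪ T)) ∩ ((D ∩ T) ∪ T) ⊆ T.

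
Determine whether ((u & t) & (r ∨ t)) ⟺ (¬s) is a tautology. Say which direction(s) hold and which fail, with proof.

(⟹) This fails. Under u = T, s = T, t = T, r = T, the left side is true but the right side is false.

(⟸) This fails. Under u = F, s = F, t = F, r = F, the left side is false but the right side is true.

Both directions fail.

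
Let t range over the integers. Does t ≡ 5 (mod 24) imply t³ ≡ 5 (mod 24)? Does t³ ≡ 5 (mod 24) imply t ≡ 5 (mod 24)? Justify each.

Both directions hold.

Forward direction. Suppose t ≡ 5 (mod 24). Write t = 24j + 5. Then (24j + 5)³ = 13824j³ + 8640j² + 1800j + 125 = 24(576j³ + 360j² + 75j + 5) + 5, so t³ ≡ 5 (mod 24).

Converse. Suppose t³ ≡ 5 (mod 24). The only residue r in {0, …, 23} with r³ ≡ 5 (mod 24) is r = 5, so t ≡ 5 (mod 24).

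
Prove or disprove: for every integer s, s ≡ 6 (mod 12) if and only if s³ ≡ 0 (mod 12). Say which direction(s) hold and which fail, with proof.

The forward direction holds; the converse fails.

(⟸) This fails: take s = 0. Then 0³ = 0 ≡ 0 (mod 12), yet 0 ≡ 0 (mod 12), not 6.

(⟹) Suppose s ≡ 6 (mod 12). Write s = 12j + 6. Then (12j + 6)³ = 1728j³ + 2592j² + 1296j + 216 = 12(144j³ + 216j² + 108j + 18) + 0, so s³ ≡ 0 (mod 12).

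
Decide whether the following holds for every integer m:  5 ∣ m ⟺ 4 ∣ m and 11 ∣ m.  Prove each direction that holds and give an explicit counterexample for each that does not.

Forward direction. This fails: take m = 5. Certainly 5 ∣ 5, but 4 ∤ 5.

Converse. This fails: take m = 44. Both 4 ∣ 44 and 11 ∣ 44, yet 44 is not a multiple of 5 (since 44 = 8·5 + 4), so 5 ∤ 44.

Neither direction holds.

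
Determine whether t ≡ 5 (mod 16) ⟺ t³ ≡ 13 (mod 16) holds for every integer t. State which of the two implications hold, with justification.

(←) Suppose t³ ≡ 13 (mod 16). The only residue r in {0, …, 15} with r³ ≡ 13 (mod 16) is r = 5, so t ≡ 5 (mod 16).

(→) Suppose t ≡ 5 (mod 16). Write t = 16j + 5. Then (16j + 5)³ = 4096j³ + 3840j² + 1200j + 125 = 16(256j³ + 240j² + 75j + 7) + 13, so t³ ≡ 13 (mod 16).

Equivalent; both directions hold.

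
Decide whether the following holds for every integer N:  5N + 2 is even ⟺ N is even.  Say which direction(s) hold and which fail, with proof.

Forward direction. Suppose 5N + 2 is even. Since 5 is odd, 5N and N have the same parity, so 5N + 2 ≡ N + 2 (mod 2). As 2 is even, 5N + 2 is even exactly when N is even. Thus N is even.

Converse. Suppose N is even; write N = 2j. Then 5N + 2 = 5·(2j) + 2 = 2·5j + 2, which is even.

The biconditional holds.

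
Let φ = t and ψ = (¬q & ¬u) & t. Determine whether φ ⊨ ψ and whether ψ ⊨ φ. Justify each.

[⇐] Assume the antecedent. If q is true, the antecedent cannot hold. If q is false, the antecedent forces (q = F, t = T, u = F), and t holds there. Either way t holds.

[⇒] This fails. Under q = T, t = T, u = F, the left side is true but the right side is false.

(⇒) fails; (⇐) holds.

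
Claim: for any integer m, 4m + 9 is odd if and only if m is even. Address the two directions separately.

(⇒) fails; (⇐) holds.

(⟹) This fails: take m = 5. Then 4m + 9 = 29, which is odd, yet m = 5 is odd, not even.

(⟸) Suppose m is even. Since 4 is even, 4m is even for every m, so 4m + 9 has the same parity as 9, which is odd. Hence 4m + 9 is odd.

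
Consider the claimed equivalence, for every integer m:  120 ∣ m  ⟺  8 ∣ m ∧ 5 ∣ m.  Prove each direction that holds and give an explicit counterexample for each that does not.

(⇒) If 120 ∣ m, write m = 120q. Since 120 = 15·8, m = 8·(15q), so 8 ∣ m; and since 120 = 24·5, m = 5·(24q), so 5 ∣ m.

(⇐) This fails: take m = 40. Both 8 ∣ 40 and 5 ∣ 40, yet 40 is not a multiple of 120 (since 40 = 0·120 + 40), so 120 ∤ 40.

Only the forward direction holds.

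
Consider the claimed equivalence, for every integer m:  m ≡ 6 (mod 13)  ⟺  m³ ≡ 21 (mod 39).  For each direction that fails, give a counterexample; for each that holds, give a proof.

Forward direction. This fails: take m = 19. Then 19 ≡ 6 (mod 13), but 19³ = 6859 ≡ 34 (mod 39), not 21.

Converse. This fails: take m = 15. Then 15³ = 3375 ≡ 21 (mod 39), yet 15 ≡ 2 (mod 13), not 6.

(⇒) fails and (⇐) fails.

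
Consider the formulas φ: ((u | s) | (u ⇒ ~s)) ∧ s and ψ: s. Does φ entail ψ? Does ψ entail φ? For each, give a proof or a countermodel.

(⇒) Assume the antecedent. If u is true, the antecedent forces (u = T, s = T), and s holds there. If u is false, the antecedent forces (u = F, s = T), and s holds there. Either way s holds.

(⇐) Assume the antecedent. If u is true, the antecedent forces (u = T, s = T), and ((u | s) | (u ⇒ ~s)) ∧ s holds there. If u is false, the antecedent forces (u = F, s = T), and ((u | s) | (u ⇒ ~s)) ∧ s holds there. Either way ((u | s) | (u ⇒ ~s)) ∧ s holds.

Equivalent; both directions hold.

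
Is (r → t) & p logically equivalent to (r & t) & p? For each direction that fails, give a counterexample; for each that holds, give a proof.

The forward direction fails; the converse holds.

(→) This fails. Under t = F, r = F, p = T, the left side is true but the right side is false.

(←) Assume the antecedent. If t is true, the antecedent forces (t = T, r = T, p = T), and (r → t) & p holds there. If t is false, the antecedent cannot hold. Either way (r → t) & p holds.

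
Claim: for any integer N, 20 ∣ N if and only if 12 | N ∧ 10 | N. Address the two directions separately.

Not equivalent: only (⇐) holds.

[⇐] Suppose 12 ∣ N and 10 ∣ N. Any common multiple of 12 and 10 is a multiple of their lcm; here lcm(12, 10) = 12·10/gcd(12, 10) = 120/2 = 60, so 60 ∣ N. Since 20 ∣ 60, it follows that 20 ∣ N.

[⇒] This fails: take N = 20. Certainly 20 ∣ 20, but 12 ∤ 20.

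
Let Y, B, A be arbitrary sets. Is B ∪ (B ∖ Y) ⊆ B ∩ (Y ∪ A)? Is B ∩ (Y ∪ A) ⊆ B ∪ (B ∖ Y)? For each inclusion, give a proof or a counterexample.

Reverse inclusion. Let x ∈ B ∩ (Y ∪ A). Then either x ∈ Y ∩ B and x ∉ A; or x ∈ B ∩ A and x ∉ Y; or x ∈ Y ∩ B ∩ A. In each case x ∈ B ∪ (B ∖ Y), so B ∩ (Y ∪ A) ⊆ B ∪ (B ∖ Y).

Forward inclusion. This inclusion fails. Take Y = ∅, B = {1}, A = ∅; then 1 ∈ B ∪ (B ∖ Y) but 1 ∉ B ∩ (Y ∪ A).

The sets are not equal: only the reverse inclusion holds.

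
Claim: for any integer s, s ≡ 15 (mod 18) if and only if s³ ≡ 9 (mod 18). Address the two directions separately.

(⟹) Suppose s ≡ 15 (mod 18). Write s = 18j + 15. Then (18j + 15)³ = 5832j³ + 14580j² + 12150j + 3375 = 18(324j³ + 810j² + 675j + 187) + 9, so s³ ≡ 9 (mod 18).

(⟸) This fails: take s = 3. Then 3³ = 27 ≡ 9 (mod 18), yet 3 ≡ 3 (mod 18), not 15.

(⇒) holds; (⇐) fails.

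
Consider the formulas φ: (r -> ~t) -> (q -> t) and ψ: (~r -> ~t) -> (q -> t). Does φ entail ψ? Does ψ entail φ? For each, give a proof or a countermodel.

The biconditional holds.

[⇒] Assume the antecedent. If q is true, the antecedent forces (q = T, t = T, r = F) or (q = T, t = T, r = T), and (~r -> ~t) -> (q -> t) holds there. If q is false, (~r -> ~t) -> (q -> t) reduces to true regardless of the other variables. Either way (~r -> ~t) -> (q -> t) holds.

[⇐] Assume the antecedent. If q is true, the antecedent forces (q = T, t = T, r = F) or (q = T, t = T, r = T), and (r -> ~t) -> (q -> t) holds there. If q is false, (r -> ~t) -> (q -> t) reduces to true regardless of the other variables. Either way (r -> ~t) -> (q -> t) holds.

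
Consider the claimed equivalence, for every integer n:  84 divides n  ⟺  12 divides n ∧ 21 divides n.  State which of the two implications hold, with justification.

[⇒] If 84 ∣ n, write n = 84q. Since 84 = 7·12, n = 12·(7q), so 12 ∣ n; and since 84 = 4·21, n = 21·(4q), so 21 ∣ n.

[⇐] Suppose 12 ∣ n and 21 ∣ n. Any common multiple of 12 and 21 is a multiple of their lcm; here lcm(12, 21) = 12·21/gcd(12, 21) = 252/3 = 84, so 84 ∣ n.

Equivalent; both directions hold.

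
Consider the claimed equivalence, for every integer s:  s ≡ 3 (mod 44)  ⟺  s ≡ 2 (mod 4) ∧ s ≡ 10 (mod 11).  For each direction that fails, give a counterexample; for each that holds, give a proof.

Both directions fail.

(→) This fails: s = 3 gives 3 ≡ 3 (mod 44) but 3 ≡ 3 (mod 4), so the conjunction on the right does not hold.

(←) This fails: s = 10 satisfies both congruences on the right (10 ≡ 2 mod 4 and 10 ≡ 10 mod 11) yet 10 ≡ 10 (mod 44), not 3.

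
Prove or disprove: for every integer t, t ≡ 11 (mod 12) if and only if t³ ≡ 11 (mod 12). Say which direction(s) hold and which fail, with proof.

[⇒] Suppose t ≡ 11 (mod 12). Write t = 12j + 11. Then (12j + 11)³ = 1728j³ + 4752j² + 4356j + 1331 = 12(144j³ + 396j² + 363j + 110) + 11, so t³ ≡ 11 (mod 12).

[⇐] Conversely, suppose t³ ≡ 11 (mod 12). The only residue r in {0, …, 11} with r³ ≡ 11 (mod 12) is r = 11, so t ≡ 11 (mod 12).

Equivalent; both directions hold.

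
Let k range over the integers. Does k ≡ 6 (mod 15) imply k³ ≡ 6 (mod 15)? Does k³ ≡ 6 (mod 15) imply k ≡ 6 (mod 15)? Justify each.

Both directions hold.

(→) Suppose k ≡ 6 (mod 15). Write k = 15j + 6. Then (15j + 6)³ = 3375j³ + 4050j² + 1620j + 216 = 15(225j³ + 270j² + 108j + 14) + 6, so k³ ≡ 6 (mod 15).

(←) Conversely, suppose k³ ≡ 6 (mod 15). The only residue r in {0, …, 14} with r³ ≡ 6 (mod 15) is r = 6, so k ≡ 6 (mod 15).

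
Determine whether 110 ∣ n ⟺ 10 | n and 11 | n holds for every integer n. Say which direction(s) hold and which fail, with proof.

Equivalent; both directions hold.

(←) Suppose 10 ∣ n and 11 ∣ n. Any common multiple of 10 and 11 is a multiple of their lcm; here gcd(10, 11) = 1, so lcm(10, 11) = 10·11 = 110, so 110 ∣ n.

(→) If 110 ∣ n, write n = 110q. Since 110 = 11·10, n = 10·(11q), so 10 ∣ n; and since 110 = 10·11, n = 11·(10q), so 11 ∣ n.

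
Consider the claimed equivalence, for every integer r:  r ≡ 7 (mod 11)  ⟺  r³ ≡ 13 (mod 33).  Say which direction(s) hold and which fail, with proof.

(⇒) fails; (⇐) holds.

[⇒] This fails: take r = 18. Then 18 ≡ 7 (mod 11), but 18³ = 5832 ≡ 24 (mod 33), not 13.

[⇐] Conversely, the residues r modulo 33 with r³ ≡ 13 (mod 33) are exactly {7}, and each is ≡ 7 (mod 11).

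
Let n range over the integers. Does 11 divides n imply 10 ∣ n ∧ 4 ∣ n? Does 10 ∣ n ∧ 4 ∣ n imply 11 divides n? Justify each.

(⇒) fails and (⇐) fails.

(→) This fails: take n = 11. Certainly 11 ∣ 11, but 10 ∤ 11.

(←) This fails: take n = 20. Both 10 ∣ 20 and 4 ∣ 20, yet 20 is not a multiple of 11 (since 20 = 1·11 + 9), so 11 ∤ 20.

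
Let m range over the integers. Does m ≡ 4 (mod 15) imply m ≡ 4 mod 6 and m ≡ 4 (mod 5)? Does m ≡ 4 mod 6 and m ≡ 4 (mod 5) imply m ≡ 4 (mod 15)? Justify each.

Forward direction. This fails: m = 19 gives 19 ≡ 4 (mod 15) but 19 ≡ 1 (mod 6), so the conjunction on the right does not hold.

Converse. If m ≡ 4 (mod 6) and m ≡ 4 (mod 5), then by the Chinese remainder theorem m ≡ 4 (mod 30). Since 4 ≡ 4 (mod 15) and 15 ∣ 30, we get m ≡ 4 (mod 15).

Not equivalent: only (⇐) holds.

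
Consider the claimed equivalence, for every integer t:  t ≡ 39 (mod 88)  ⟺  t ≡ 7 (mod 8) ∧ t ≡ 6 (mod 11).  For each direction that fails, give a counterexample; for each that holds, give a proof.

Converse. If t ≡ 7 (mod 8) and t ≡ 6 (mod 11), then by the Chinese remainder theorem t ≡ 39 (mod 88). This is exactly t ≡ 39 (mod 88).

Forward direction. Suppose t ≡ 39 (mod 88); write t = 88j + 39. Since 8 ∣ 88, reducing mod 8 gives t ≡ 39 ≡ 7 (mod 8); since 11 ∣ 88, reducing mod 11 gives t ≡ 39 ≡ 6 (mod 11).

Both directions hold.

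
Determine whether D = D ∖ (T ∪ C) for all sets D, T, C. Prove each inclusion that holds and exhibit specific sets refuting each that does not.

The sets are not equal: only the reverse inclusion holds.

(⟸) Let x ∈ D ∖ (T ∪ C). Then x ∈ D and x ∉ T, C, from which x ∈ D.

(⟹) This inclusion fails. Take D = {1}, T = {1}, C = ∅; then 1 ∈ D but 1 ∉ D ∖ (T ∪ C).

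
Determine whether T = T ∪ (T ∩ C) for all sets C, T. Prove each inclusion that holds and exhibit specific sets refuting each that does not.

(⊆) Let x ∈ T. Then either x ∈ T and x ∉ C; or x ∈ C ∩ T. In each case x ∈ T ∪ (T ∩ C), so T ⊆ T ∪ (T ∩ C).

(⊇) Let x ∈ T ∪ (T ∩ C). Then either x ∈ T and x ∉ C; or x ∈ C ∩ T. In each case x ∈ T, so T ∪ (T ∩ C) ⊆ T.

Both inclusions hold.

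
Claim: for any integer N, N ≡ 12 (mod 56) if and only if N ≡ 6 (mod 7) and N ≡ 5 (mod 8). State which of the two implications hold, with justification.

(→) This fails: N = 12 gives 12 ≡ 12 (mod 56) but 12 ≡ 5 (mod 7), so the conjunction on the right does not hold.

(←) This fails: N = 13 satisfies both congruences on the right (13 ≡ 6 mod 7 and 13 ≡ 5 mod 8) yet 13 ≡ 13 (mod 56), not 12.

(⇒) fails and (⇐) fails.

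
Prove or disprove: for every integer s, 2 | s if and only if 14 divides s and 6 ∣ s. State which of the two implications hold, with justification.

Only the reverse direction holds.

(→) This fails: take s = 2. Certainly 2 ∣ 2, but 14 ∤ 2.

(←) Suppose 14 ∣ s and 6 ∣ s. Any common multiple of 14 and 6 is a multiple of their lcm; here lcm(14, 6) = 14·6/gcd(14, 6) = 84/2 = 42, so 42 ∣ s. Since 2 ∣ 42, it follows that 2 ∣ s.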